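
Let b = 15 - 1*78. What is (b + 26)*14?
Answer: -518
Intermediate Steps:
b = -63 (b = 15 - 78 = -63)
(b + 26)*14 = (-63 + 26)*14 = -37*14 = -518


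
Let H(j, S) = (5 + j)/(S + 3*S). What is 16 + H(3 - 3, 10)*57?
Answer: 185/8 ≈ 23.125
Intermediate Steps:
H(j, S) = (5 + j)/(4*S) (H(j, S) = (5 + j)/((4*S)) = (5 + j)*(1/(4*S)) = (5 + j)/(4*S))
16 + H(3 - 3, 10)*57 = 16 + ((1/4)*(5 + (3 - 3))/10)*57 = 16 + ((1/4)*(1/10)*(5 + 0))*57 = 16 + ((1/4)*(1/10)*5)*57 = 16 + (1/8)*57 = 16 + 57/8 = 185/8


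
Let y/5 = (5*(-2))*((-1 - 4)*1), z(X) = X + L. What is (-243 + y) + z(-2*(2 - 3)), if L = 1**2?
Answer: 10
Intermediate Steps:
L = 1
z(X) = 1 + X (z(X) = X + 1 = 1 + X)
y = 250 (y = 5*((5*(-2))*((-1 - 4)*1)) = 5*(-(-50)) = 5*(-10*(-5)) = 5*50 = 250)
(-243 + y) + z(-2*(2 - 3)) = (-243 + 250) + (1 - 2*(2 - 3)) = 7 + (1 - 2*(-1)) = 7 + (1 + 2) = 7 + 3 = 10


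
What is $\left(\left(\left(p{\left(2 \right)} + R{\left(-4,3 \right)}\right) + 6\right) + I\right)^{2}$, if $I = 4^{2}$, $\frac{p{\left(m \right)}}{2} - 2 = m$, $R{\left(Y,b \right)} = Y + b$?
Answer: $841$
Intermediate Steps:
$p{\left(m \right)} = 4 + 2 m$
$I = 16$
$\left(\left(\left(p{\left(2 \right)} + R{\left(-4,3 \right)}\right) + 6\right) + I\right)^{2} = \left(\left(\left(\left(4 + 2 \cdot 2\right) + \left(-4 + 3\right)\right) + 6\right) + 16\right)^{2} = \left(\left(\left(\left(4 + 4\right) - 1\right) + 6\right) + 16\right)^{2} = \left(\left(\left(8 - 1\right) + 6\right) + 16\right)^{2} = \left(\left(7 + 6\right) + 16\right)^{2} = \left(13 + 16\right)^{2} = 29^{2} = 841$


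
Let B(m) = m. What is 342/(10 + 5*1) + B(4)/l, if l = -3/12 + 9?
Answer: 814/35 ≈ 23.257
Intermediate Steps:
l = 35/4 (l = (1/12)*(-3) + 9 = -1/4 + 9 = 35/4 ≈ 8.7500)
342/(10 + 5*1) + B(4)/l = 342/(10 + 5*1) + 4/(35/4) = 342/(10 + 5) + 4*(4/35) = 342/15 + 16/35 = 342*(1/15) + 16/35 = 114/5 + 16/35 = 814/35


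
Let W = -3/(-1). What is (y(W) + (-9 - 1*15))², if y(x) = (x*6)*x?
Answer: 900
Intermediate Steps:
W = 3 (W = -3*(-1) = 3)
y(x) = 6*x² (y(x) = (6*x)*x = 6*x²)
(y(W) + (-9 - 1*15))² = (6*3² + (-9 - 1*15))² = (6*9 + (-9 - 15))² = (54 - 24)² = 30² = 900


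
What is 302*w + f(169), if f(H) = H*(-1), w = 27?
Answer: 7985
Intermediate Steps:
f(H) = -H
302*w + f(169) = 302*27 - 1*169 = 8154 - 169 = 7985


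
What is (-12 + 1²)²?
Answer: 121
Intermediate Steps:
(-12 + 1²)² = (-12 + 1)² = (-11)² = 121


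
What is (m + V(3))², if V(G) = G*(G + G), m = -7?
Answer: 121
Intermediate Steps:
V(G) = 2*G² (V(G) = G*(2*G) = 2*G²)
(m + V(3))² = (-7 + 2*3²)² = (-7 + 2*9)² = (-7 + 18)² = 11² = 121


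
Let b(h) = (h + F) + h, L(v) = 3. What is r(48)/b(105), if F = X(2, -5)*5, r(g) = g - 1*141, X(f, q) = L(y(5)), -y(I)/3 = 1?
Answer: -31/75 ≈ -0.41333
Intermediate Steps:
y(I) = -3 (y(I) = -3*1 = -3)
X(f, q) = 3
r(g) = -141 + g (r(g) = g - 141 = -141 + g)
F = 15 (F = 3*5 = 15)
b(h) = 15 + 2*h (b(h) = (h + 15) + h = (15 + h) + h = 15 + 2*h)
r(48)/b(105) = (-141 + 48)/(15 + 2*105) = -93/(15 + 210) = -93/225 = -93*1/225 = -31/75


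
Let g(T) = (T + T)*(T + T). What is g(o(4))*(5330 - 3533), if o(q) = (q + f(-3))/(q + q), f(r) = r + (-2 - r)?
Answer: 1797/4 ≈ 449.25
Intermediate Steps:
f(r) = -2
o(q) = (-2 + q)/(2*q) (o(q) = (q - 2)/(q + q) = (-2 + q)/((2*q)) = (-2 + q)*(1/(2*q)) = (-2 + q)/(2*q))
g(T) = 4*T² (g(T) = (2*T)*(2*T) = 4*T²)
g(o(4))*(5330 - 3533) = (4*((½)*(-2 + 4)/4)²)*(5330 - 3533) = (4*((½)*(¼)*2)²)*1797 = (4*(¼)²)*1797 = (4*(1/16))*1797 = (¼)*1797 = 1797/4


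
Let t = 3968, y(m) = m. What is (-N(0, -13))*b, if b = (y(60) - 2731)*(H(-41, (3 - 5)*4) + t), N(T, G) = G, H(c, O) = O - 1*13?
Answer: -137051681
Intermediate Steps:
H(c, O) = -13 + O (H(c, O) = O - 13 = -13 + O)
b = -10542437 (b = (60 - 2731)*((-13 + (3 - 5)*4) + 3968) = -2671*((-13 - 2*4) + 3968) = -2671*((-13 - 8) + 3968) = -2671*(-21 + 3968) = -2671*3947 = -10542437)
(-N(0, -13))*b = -1*(-13)*(-10542437) = 13*(-10542437) = -137051681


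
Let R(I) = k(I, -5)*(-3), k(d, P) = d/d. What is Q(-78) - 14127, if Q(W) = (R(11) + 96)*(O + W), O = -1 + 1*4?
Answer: -21102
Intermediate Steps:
k(d, P) = 1
O = 3 (O = -1 + 4 = 3)
R(I) = -3 (R(I) = 1*(-3) = -3)
Q(W) = 279 + 93*W (Q(W) = (-3 + 96)*(3 + W) = 93*(3 + W) = 279 + 93*W)
Q(-78) - 14127 = (279 + 93*(-78)) - 14127 = (279 - 7254) - 14127 = -6975 - 14127 = -21102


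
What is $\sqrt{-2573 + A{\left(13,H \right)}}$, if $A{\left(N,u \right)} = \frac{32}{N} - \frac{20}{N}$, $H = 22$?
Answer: $\frac{i \sqrt{434681}}{13} \approx 50.716 i$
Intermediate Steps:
$A{\left(N,u \right)} = \frac{12}{N}$
$\sqrt{-2573 + A{\left(13,H \right)}} = \sqrt{-2573 + \frac{12}{13}} = \sqrt{- \frac{33437}{13}} = \frac{i \sqrt{434681}}{13}$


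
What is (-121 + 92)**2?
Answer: 841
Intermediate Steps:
(-121 + 92)**2 = (-29)**2 = 841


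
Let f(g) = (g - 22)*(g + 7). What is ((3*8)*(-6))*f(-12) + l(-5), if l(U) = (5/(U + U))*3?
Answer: -48963/2 ≈ -24482.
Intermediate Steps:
l(U) = 15/(2*U) (l(U) = (5/(2*U))*3 = 15/(2*U))
f(g) = (-22 + g)*(7 + g)
((3*8)*(-6))*f(-12) + l(-5) = ((3*8)*(-6))*(-154 + (-12)**2 - 15*(-12)) + (15/2)/(-5) = (24*(-6))*(-154 + 144 + 180) + (15/2)*(-1/5) = -144*170 - 3/2 = -24480 - 3/2 = -48963/2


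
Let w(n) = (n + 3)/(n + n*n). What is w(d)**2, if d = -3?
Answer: 0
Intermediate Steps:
w(n) = (3 + n)/(n + n**2)
w(d)**2 = ((3 - 3)/((-3)*(1 - 3)))**2 = (-1/3*0/(-2))**2 = (-1/3*(-1/2)*0)**2 = 0**2 = 0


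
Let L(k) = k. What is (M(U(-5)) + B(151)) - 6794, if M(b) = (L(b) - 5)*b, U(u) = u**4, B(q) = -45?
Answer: 380661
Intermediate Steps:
M(b) = b*(-5 + b) (M(b) = (b - 5)*b = (-5 + b)*b = b*(-5 + b))
(M(U(-5)) + B(151)) - 6794 = ((-5)**4*(-5 + (-5)**4) - 45) - 6794 = (625*(-5 + 625) - 45) - 6794 = (625*620 - 45) - 6794 = (387500 - 45) - 6794 = 387455 - 6794 = 380661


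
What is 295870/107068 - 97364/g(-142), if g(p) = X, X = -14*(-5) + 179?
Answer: -5175448561/13329966 ≈ -388.26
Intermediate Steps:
X = 249 (X = 70 + 179 = 249)
g(p) = 249
295870/107068 - 97364/g(-142) = 295870/107068 - 97364/249 = 295870*(1/107068) - 97364*1/249 = 147935/53534 - 97364/249 = -5175448561/13329966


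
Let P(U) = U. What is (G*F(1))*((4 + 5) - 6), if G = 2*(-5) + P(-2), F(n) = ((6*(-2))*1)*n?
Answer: 432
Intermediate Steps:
F(n) = -12*n (F(n) = (-12*1)*n = -12*n)
G = -12 (G = 2*(-5) - 2 = -10 - 2 = -12)
(G*F(1))*((4 + 5) - 6) = (-(-144))*((4 + 5) - 6) = (-12*(-12))*(9 - 6) = 144*3 = 432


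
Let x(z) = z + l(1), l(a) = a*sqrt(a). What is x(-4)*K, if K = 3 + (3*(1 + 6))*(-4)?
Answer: 243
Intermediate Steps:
l(a) = a**(3/2)
x(z) = 1 + z (x(z) = z + 1**(3/2) = z + 1 = 1 + z)
K = -81 (K = 3 + (3*7)*(-4) = 3 + 21*(-4) = 3 - 84 = -81)
x(-4)*K = (1 - 4)*(-81) = -3*(-81) = 243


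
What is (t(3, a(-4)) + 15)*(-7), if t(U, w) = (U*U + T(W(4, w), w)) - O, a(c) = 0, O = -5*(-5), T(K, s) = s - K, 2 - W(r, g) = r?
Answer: -7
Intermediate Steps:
W(r, g) = 2 - r
O = 25
t(U, w) = -23 + w + U² (t(U, w) = (U*U + (w - (2 - 1*4))) - 1*25 = (U² + (w - (2 - 4))) - 25 = (U² + (w - 1*(-2))) - 25 = (U² + (w + 2)) - 25 = (U² + (2 + w)) - 25 = (2 + w + U²) - 25 = -23 + w + U²)
(t(3, a(-4)) + 15)*(-7) = ((-23 + 0 + 3²) + 15)*(-7) = ((-23 + 0 + 9) + 15)*(-7) = (-14 + 15)*(-7) = 1*(-7) = -7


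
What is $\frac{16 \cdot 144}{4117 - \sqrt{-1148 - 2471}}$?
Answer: $\frac{2371392}{4238327} + \frac{576 i \sqrt{3619}}{4238327} \approx 0.55951 + 0.0081757 i$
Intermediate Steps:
$\frac{16 \cdot 144}{4117 - \sqrt{-1148 - 2471}} = \frac{2304}{4117 - \sqrt{-3619}} = \frac{2304}{4117 - i \sqrt{3619}}$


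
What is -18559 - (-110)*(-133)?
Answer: -33189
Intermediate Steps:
-18559 - (-110)*(-133) = -18559 - 1*14630 = -18559 - 14630 = -33189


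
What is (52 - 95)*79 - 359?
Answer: -3756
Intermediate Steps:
(52 - 95)*79 - 359 = -43*79 - 359 = -3397 - 359 = -3756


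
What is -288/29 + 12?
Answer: 60/29 ≈ 2.0690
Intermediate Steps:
-288/29 + 12 = 60/29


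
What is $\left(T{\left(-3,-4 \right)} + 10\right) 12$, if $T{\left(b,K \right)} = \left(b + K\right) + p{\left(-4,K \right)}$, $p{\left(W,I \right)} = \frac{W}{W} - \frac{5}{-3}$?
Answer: $68$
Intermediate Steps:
$p{\left(W,I \right)} = \frac{8}{3}$ ($p{\left(W,I \right)} = 1 - - \frac{5}{3} = 1 + \frac{5}{3} = \frac{8}{3}$)
$T{\left(b,K \right)} = \frac{8}{3} + K + b$ ($T{\left(b,K \right)} = \left(b + K\right) + \frac{8}{3} = \left(K + b\right) + \frac{8}{3} = \frac{8}{3} + K + b$)
$\left(T{\left(-3,-4 \right)} + 10\right) 12 = \left(\left(\frac{8}{3} - 4 - 3\right) + 10\right) 12 = \left(- \frac{13}{3} + 10\right) 12 = \frac{17}{3} \cdot 12 = 68$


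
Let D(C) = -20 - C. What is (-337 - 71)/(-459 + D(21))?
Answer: 102/125 ≈ 0.81600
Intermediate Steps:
(-337 - 71)/(-459 + D(21)) = (-337 - 71)/(-459 + (-20 - 1*21)) = -408/(-459 + (-20 - 21)) = -408/(-459 - 41) = -408/(-500) = -408*(-1/500) = 102/125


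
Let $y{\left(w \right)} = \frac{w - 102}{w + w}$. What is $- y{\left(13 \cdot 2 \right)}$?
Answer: $\frac{19}{13} \approx 1.4615$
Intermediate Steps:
$y{\left(w \right)} = \frac{-102 + w}{2 w}$
$- y{\left(13 \cdot 2 \right)} = - \frac{-102 + 13 \cdot 2}{2 \cdot 13 \cdot 2} = - \frac{-102 + 26}{2 \cdot 26} = - \frac{-76}{2 \cdot 26} = \left(-1\right) \left(- \frac{19}{13}\right) = \frac{19}{13}$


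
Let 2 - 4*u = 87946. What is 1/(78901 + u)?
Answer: 1/56915 ≈ 1.7570e-5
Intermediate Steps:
u = -21986 (u = ½ - ¼*87946 = ½ - 43973/2 = -21986)
1/(78901 + u) = 1/(78901 - 21986) = 1/56915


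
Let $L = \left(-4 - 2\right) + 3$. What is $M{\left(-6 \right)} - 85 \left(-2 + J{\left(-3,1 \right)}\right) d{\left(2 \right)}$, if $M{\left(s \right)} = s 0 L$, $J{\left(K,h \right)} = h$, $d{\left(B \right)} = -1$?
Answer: $-85$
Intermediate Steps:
$L = -3$ ($L = \left(-4 - 2\right) + 3 = -6 + 3 = -3$)
$M{\left(s \right)} = 0$ ($M{\left(s \right)} = s 0 \left(-3\right) = 0 \left(-3\right) = 0$)
$M{\left(-6 \right)} - 85 \left(-2 + J{\left(-3,1 \right)}\right) d{\left(2 \right)} = 0 - 85 \left(-2 + 1\right) \left(-1\right) = 0 - 85 \left(\left(-1\right) \left(-1\right)\right) = 0 - 85 = -85$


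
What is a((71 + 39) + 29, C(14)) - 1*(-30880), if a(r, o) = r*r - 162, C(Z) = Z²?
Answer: 50039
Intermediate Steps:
a(r, o) = -162 + r² (a(r, o) = r² - 162 = -162 + r²)
a((71 + 39) + 29, C(14)) - 1*(-30880) = (-162 + ((71 + 39) + 29)²) - 1*(-30880) = (-162 + (110 + 29)²) + 30880 = (-162 + 139²) + 30880 = (-162 + 19321) + 30880 = 19159 + 30880 = 50039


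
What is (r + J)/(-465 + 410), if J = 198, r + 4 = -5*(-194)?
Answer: -1164/55 ≈ -21.164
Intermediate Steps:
r = 966 (r = -4 - 5*(-194) = -4 + 970 = 966)
(r + J)/(-465 + 410) = (966 + 198)/(-465 + 410) = 1164/(-55) = 1164*(-1/55) = -1164/55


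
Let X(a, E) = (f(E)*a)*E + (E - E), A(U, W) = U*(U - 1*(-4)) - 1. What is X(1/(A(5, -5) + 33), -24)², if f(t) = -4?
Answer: 9216/5929 ≈ 1.5544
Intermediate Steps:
A(U, W) = -1 + U*(4 + U) (A(U, W) = U*(U + 4) - 1 = U*(4 + U) - 1 = -1 + U*(4 + U))
X(a, E) = -4*E*a (X(a, E) = (-4*a)*E + (E - E) = -4*E*a + 0 = -4*E*a)
X(1/(A(5, -5) + 33), -24)² = (-4*(-24)/((-1 + 5² + 4*5) + 33))² = (-4*(-24)/((-1 + 25 + 20) + 33))² = (-4*(-24)/(44 + 33))² = (-4*(-24)/77)² = (-4*(-24)*1/77)² = (96/77)² = 9216/5929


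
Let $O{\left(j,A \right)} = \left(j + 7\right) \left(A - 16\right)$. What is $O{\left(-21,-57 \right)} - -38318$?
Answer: $39340$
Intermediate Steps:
$O{\left(j,A \right)} = \left(-16 + A\right) \left(7 + j\right)$ ($O{\left(j,A \right)} = \left(7 + j\right) \left(-16 + A\right) = \left(-16 + A\right) \left(7 + j\right)$)
$O{\left(-21,-57 \right)} - -38318 = \left(-112 - -336 + 7 \left(-57\right) - -1197\right) - -38318 = \left(-112 + 336 - 399 + 1197\right) + 38318 = 1022 + 38318 = 39340$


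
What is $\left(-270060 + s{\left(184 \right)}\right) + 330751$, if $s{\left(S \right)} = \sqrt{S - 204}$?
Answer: $60691 + 2 i \sqrt{5} \approx 60691.0 + 4.4721 i$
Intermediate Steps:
$s{\left(S \right)} = \sqrt{-204 + S}$
$\left(-270060 + s{\left(184 \right)}\right) + 330751 = \left(-270060 + \sqrt{-204 + 184}\right) + 330751 = \left(-270060 + \sqrt{-20}\right) + 330751 = \left(-270060 + 2 i \sqrt{5}\right) + 330751 = 60691 + 2 i \sqrt{5}$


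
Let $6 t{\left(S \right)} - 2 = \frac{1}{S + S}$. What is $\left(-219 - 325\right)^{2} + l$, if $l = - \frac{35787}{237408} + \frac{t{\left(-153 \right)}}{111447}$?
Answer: $\frac{1197988752869636515}{4048136634528} \approx 2.9594 \cdot 10^{5}$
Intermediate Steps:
$t{\left(S \right)} = \frac{1}{3} + \frac{1}{12 S}$ ($t{\left(S \right)} = \frac{1}{3} + \frac{1}{6 \left(S + S\right)} = \frac{1}{3} + \frac{1}{6 \cdot 2 S} = \frac{1}{3} + \frac{\frac{1}{2} \frac{1}{S}}{6} = \frac{1}{3} + \frac{1}{12 S}$)
$l = - \frac{610206041693}{4048136634528}$ ($l = - \frac{35787}{237408} + \frac{\frac{1}{12} \frac{1}{-153} \left(1 + 4 \left(-153\right)\right)}{111447} = \left(-35787\right) \frac{1}{237408} + \frac{1}{12} \left(- \frac{1}{153}\right) \left(1 - 612\right) \frac{1}{111447} = - \frac{11929}{79136} + \frac{1}{12} \left(- \frac{1}{153}\right) \left(-611\right) \frac{1}{111447} = - \frac{11929}{79136} + \frac{611}{1836} \cdot \frac{1}{111447} = - \frac{11929}{79136} + \frac{611}{204616692} = - \frac{610206041693}{4048136634528} \approx -0.15074$)
$\left(-219 - 325\right)^{2} + l = \left(-219 - 325\right)^{2} - \frac{610206041693}{4048136634528} = \left(-544\right)^{2} - \frac{610206041693}{4048136634528} = 295936 - \frac{610206041693}{4048136634528} = \frac{1197988752869636515}{4048136634528}$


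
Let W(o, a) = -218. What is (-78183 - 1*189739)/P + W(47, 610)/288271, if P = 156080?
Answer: -38634084151/22496668840 ≈ -1.7173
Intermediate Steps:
(-78183 - 1*189739)/P + W(47, 610)/288271 = (-78183 - 1*189739)/156080 - 218/288271 = (-78183 - 189739)*(1/156080) - 218*1/288271 = -267922*1/156080 - 218/288271 = -133961/78040 - 218/288271 = -38634084151/22496668840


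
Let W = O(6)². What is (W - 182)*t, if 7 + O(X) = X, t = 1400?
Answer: -253400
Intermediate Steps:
O(X) = -7 + X
W = 1 (W = (-7 + 6)² = (-1)² = 1)
(W - 182)*t = (1 - 182)*1400 = -181*1400 = -253400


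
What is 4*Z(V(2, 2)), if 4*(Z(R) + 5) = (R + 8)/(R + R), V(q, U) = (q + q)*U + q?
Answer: -191/10 ≈ -19.100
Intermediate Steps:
V(q, U) = q + 2*U*q (V(q, U) = (2*q)*U + q = 2*U*q + q = q + 2*U*q)
Z(R) = -5 + (8 + R)/(8*R) (Z(R) = -5 + ((R + 8)/(R + R))/4 = -5 + ((8 + R)/((2*R)))/4 = -5 + ((8 + R)*(1/(2*R)))/4 = -5 + ((8 + R)/(2*R))/4 = -5 + (8 + R)/(8*R))
4*Z(V(2, 2)) = 4*(-39/8 + 1/(2*(1 + 2*2))) = 4*(-39/8 + 1/(2*(1 + 4))) = 4*(-39/8 + 1/(2*5)) = 4*(-39/8 + 1/10) = 4*(-191/40) = -191/10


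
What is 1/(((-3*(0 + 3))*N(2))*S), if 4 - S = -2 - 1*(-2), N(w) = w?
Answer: -1/72 ≈ -0.013889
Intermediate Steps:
S = 4 (S = 4 - (-2 - 1*(-2)) = 4 - (-2 + 2) = 4 - 1*0 = 4 + 0 = 4)
1/(((-3*(0 + 3))*N(2))*S) = 1/((-3*(0 + 3)*2)*4) = 1/((-3*3*2)*4) = 1/(-9*2*4) = 1/(-18*4) = 1/(-72) = -1/72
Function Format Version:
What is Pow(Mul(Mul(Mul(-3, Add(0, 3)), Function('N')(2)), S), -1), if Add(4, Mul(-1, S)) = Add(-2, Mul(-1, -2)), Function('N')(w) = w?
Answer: Rational(-1, 72) ≈ -0.013889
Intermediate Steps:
S = 4 (S = Add(4, Mul(-1, Add(-2, Mul(-1, -2)))) = Add(4, Mul(-1, Add(-2, 2))) = Add(4, Mul(-1, 0)) = Add(4, 0) = 4)
Pow(Mul(Mul(Mul(-3, Add(0, 3)), Function('N')(2)), S), -1) = Pow(Mul(Mul(Mul(-3, Add(0, 3)), 2), 4), -1) = Pow(Mul(Mul(Mul(-3, 3), 2), 4), -1) = Pow(Mul(Mul(-9, 2), 4), -1) = Pow(Mul(-18, 4), -1) = Pow(-72, -1) = Rational(-1, 72)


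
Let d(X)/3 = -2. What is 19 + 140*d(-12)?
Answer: -821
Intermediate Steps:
d(X) = -6 (d(X) = 3*(-2) = -6)
19 + 140*d(-12) = 19 + 140*(-6) = 19 - 840 = -821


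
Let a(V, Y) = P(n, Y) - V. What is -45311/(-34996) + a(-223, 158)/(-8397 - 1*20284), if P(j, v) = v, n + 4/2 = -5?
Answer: 1286231315/1003720276 ≈ 1.2815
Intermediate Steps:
n = -7 (n = -2 - 5 = -7)
a(V, Y) = Y - V
-45311/(-34996) + a(-223, 158)/(-8397 - 1*20284) = -45311/(-34996) + (158 - 1*(-223))/(-8397 - 1*20284) = -45311*(-1/34996) + (158 + 223)/(-8397 - 20284) = 45311/34996 + 381/(-28681) = 45311/34996 + 381*(-1/28681) = 45311/34996 - 381/28681 = 1286231315/1003720276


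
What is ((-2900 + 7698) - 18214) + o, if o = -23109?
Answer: -36525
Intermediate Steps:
((-2900 + 7698) - 18214) + o = ((-2900 + 7698) - 18214) - 23109 = (4798 - 18214) - 23109 = -13416 - 23109 = -36525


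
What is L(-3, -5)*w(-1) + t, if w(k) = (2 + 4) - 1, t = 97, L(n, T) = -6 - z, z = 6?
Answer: 37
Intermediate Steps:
L(n, T) = -12 (L(n, T) = -6 - 1*6 = -6 - 6 = -12)
w(k) = 5 (w(k) = 6 - 1 = 5)
L(-3, -5)*w(-1) + t = -12*5 + 97 = -60 + 97 = 37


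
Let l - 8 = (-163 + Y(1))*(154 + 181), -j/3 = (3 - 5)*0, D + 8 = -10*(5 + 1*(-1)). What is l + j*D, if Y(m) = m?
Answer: -54262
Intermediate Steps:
D = -48 (D = -8 - 10*(5 + 1*(-1)) = -8 - 10*(5 - 1) = -8 - 10*4 = -8 - 40 = -48)
j = 0 (j = -3*(3 - 5)*0 = -(-6)*0 = -3*0 = 0)
l = -54262 (l = 8 + (-163 + 1)*(154 + 181) = 8 - 162*335 = 8 - 54270 = -54262)
l + j*D = -54262 + 0*(-48) = -54262 + 0 = -54262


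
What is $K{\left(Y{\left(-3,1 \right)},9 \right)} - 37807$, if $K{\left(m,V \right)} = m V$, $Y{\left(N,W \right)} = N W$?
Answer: $-37834$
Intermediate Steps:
$K{\left(m,V \right)} = V m$
$K{\left(Y{\left(-3,1 \right)},9 \right)} - 37807 = 9 \left(\left(-3\right) 1\right) - 37807 = 9 \left(-3\right) - 37807 = -27 - 37807 = -37834$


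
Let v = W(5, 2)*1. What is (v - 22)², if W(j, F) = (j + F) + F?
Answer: 169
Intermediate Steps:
W(j, F) = j + 2*F (W(j, F) = (F + j) + F = j + 2*F)
v = 9 (v = (5 + 2*2)*1 = (5 + 4)*1 = 9*1 = 9)
(v - 22)² = (9 - 22)² = (-13)² = 169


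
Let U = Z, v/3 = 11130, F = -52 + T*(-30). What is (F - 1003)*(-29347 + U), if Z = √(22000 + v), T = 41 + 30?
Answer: 93470195 - 3185*√55390 ≈ 9.2721e+7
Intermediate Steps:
T = 71
F = -2182 (F = -52 + 71*(-30) = -52 - 2130 = -2182)
v = 33390 (v = 3*11130 = 33390)
Z = √55390 (Z = √(22000 + 33390) = √55390 ≈ 235.35)
U = √55390 ≈ 235.35
(F - 1003)*(-29347 + U) = (-2182 - 1003)*(-29347 + √55390) = -3185*(-29347 + √55390) = 93470195 - 3185*√55390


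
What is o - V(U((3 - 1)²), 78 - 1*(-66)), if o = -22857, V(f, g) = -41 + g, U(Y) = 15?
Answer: -22960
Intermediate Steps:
o - V(U((3 - 1)²), 78 - 1*(-66)) = -22857 - (-41 + (78 - 1*(-66))) = -22857 - (-41 + (78 + 66)) = -22857 - (-41 + 144) = -22857 - 1*103 = -22857 - 103 = -22960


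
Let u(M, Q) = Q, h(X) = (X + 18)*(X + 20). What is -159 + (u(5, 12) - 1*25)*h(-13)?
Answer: -614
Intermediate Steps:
h(X) = (18 + X)*(20 + X)
-159 + (u(5, 12) - 1*25)*h(-13) = -159 + (12 - 1*25)*(360 + (-13)² + 38*(-13)) = -159 + (12 - 25)*(360 + 169 - 494) = -159 - 13*35 = -159 - 455 = -614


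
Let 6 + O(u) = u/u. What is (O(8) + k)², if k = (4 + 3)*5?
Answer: 900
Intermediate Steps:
O(u) = -5 (O(u) = -6 + u/u = -6 + 1 = -5)
k = 35 (k = 7*5 = 35)
(O(8) + k)² = (-5 + 35)² = 30² = 900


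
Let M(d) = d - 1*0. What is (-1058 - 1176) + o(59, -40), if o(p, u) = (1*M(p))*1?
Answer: -2175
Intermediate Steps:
M(d) = d (M(d) = d + 0 = d)
o(p, u) = p (o(p, u) = (1*p)*1 = p*1 = p)
(-1058 - 1176) + o(59, -40) = (-1058 - 1176) + 59 = -2234 + 59 = -2175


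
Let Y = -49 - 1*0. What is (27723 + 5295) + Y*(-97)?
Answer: 37771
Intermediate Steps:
Y = -49 (Y = -49 + 0 = -49)
(27723 + 5295) + Y*(-97) = (27723 + 5295) - 49*(-97) = 33018 + 4753 = 37771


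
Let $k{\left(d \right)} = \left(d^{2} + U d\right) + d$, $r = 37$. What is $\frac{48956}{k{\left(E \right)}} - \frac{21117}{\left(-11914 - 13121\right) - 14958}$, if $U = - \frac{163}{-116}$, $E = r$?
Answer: $\frac{76895847529}{2254632037} \approx 34.106$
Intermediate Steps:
$E = 37$
$U = \frac{163}{116}$ ($U = \left(-163\right) \left(- \frac{1}{116}\right) = \frac{163}{116} \approx 1.4052$)
$k{\left(d \right)} = d^{2} + \frac{279 d}{116}$ ($k{\left(d \right)} = \left(d^{2} + \frac{163 d}{116}\right) + d = d^{2} + \frac{279 d}{116}$)
$\frac{48956}{k{\left(E \right)}} - \frac{21117}{\left(-11914 - 13121\right) - 14958} = \frac{48956}{\frac{1}{116} \cdot 37 \left(279 + 116 \cdot 37\right)} - \frac{21117}{\left(-11914 - 13121\right) - 14958} = \frac{48956}{\frac{1}{116} \cdot 37 \left(279 + 4292\right)} - \frac{21117}{-25035 - 14958} = \frac{48956}{\frac{1}{116} \cdot 37 \cdot 4571} - \frac{21117}{-39993} = \frac{48956}{\frac{169127}{116}} - - \frac{7039}{13331} = 48956 \cdot \frac{116}{169127} + \frac{7039}{13331} = \frac{5678896}{169127} + \frac{7039}{13331} = \frac{76895847529}{2254632037}$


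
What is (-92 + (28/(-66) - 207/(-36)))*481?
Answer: -5503121/132 ≈ -41690.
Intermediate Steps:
(-92 + (28/(-66) - 207/(-36)))*481 = (-92 + (28*(-1/66) - 207*(-1/36)))*481 = (-92 + (-14/33 + 23/4))*481 = (-92 + 703/132)*481 = -11441/132*481 = -5503121/132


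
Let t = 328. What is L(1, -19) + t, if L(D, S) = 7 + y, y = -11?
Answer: 324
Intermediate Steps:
L(D, S) = -4 (L(D, S) = 7 - 11 = -4)
L(1, -19) + t = -4 + 328 = 324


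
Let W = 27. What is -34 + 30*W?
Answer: 776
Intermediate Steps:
-34 + 30*W = -34 + 30*27 = -34 + 810 = 776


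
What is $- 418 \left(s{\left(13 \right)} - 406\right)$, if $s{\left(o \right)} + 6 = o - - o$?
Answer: $161348$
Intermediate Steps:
$s{\left(o \right)} = -6 + 2 o$ ($s{\left(o \right)} = -6 + \left(o - - o\right) = -6 + \left(o + o\right) = -6 + 2 o$)
$- 418 \left(s{\left(13 \right)} - 406\right) = - 418 \left(\left(-6 + 2 \cdot 13\right) - 406\right) = - 418 \left(\left(-6 + 26\right) - 406\right) = - 418 \left(20 - 406\right) = \left(-418\right) \left(-386\right) = 161348$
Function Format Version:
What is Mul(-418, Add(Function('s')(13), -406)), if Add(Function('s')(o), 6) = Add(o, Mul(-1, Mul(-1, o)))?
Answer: 161348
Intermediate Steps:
Function('s')(o) = Add(-6, Mul(2, o)) (Function('s')(o) = Add(-6, Add(o, Mul(-1, Mul(-1, o)))) = Add(-6, Add(o, o)) = Add(-6, Mul(2, o)))
Mul(-418, Add(Function('s')(13), -406)) = Mul(-418, Add(Add(-6, Mul(2, 13)), -406)) = Mul(-418, Add(Add(-6, 26), -406)) = Mul(-418, Add(20, -406)) = Mul(-418, -386) = 161348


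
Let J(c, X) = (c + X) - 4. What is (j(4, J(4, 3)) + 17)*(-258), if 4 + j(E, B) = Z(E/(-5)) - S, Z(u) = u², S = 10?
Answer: -23478/25 ≈ -939.12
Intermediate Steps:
J(c, X) = -4 + X + c (J(c, X) = (X + c) - 4 = -4 + X + c)
j(E, B) = -14 + E²/25 (j(E, B) = -4 + ((E/(-5))² - 1*10) = -4 + ((E*(-⅕))² - 10) = -4 + ((-E/5)² - 10) = -4 + (E²/25 - 10) = -4 + (-10 + E²/25) = -14 + E²/25)
(j(4, J(4, 3)) + 17)*(-258) = ((-14 + (1/25)*4²) + 17)*(-258) = ((-14 + (1/25)*16) + 17)*(-258) = ((-14 + 16/25) + 17)*(-258) = (-334/25 + 17)*(-258) = (91/25)*(-258) = -23478/25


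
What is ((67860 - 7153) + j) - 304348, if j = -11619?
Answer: -255260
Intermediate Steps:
((67860 - 7153) + j) - 304348 = ((67860 - 7153) - 11619) - 304348 = (60707 - 11619) - 304348 = 49088 - 304348 = -255260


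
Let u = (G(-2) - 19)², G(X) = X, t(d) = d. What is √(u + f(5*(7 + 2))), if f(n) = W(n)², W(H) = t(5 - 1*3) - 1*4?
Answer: √445 ≈ 21.095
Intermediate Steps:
W(H) = -2 (W(H) = (5 - 1*3) - 1*4 = (5 - 3) - 4 = 2 - 4 = -2)
f(n) = 4 (f(n) = (-2)² = 4)
u = 441 (u = (-2 - 19)² = (-21)² = 441)
√(u + f(5*(7 + 2))) = √(441 + 4) = √445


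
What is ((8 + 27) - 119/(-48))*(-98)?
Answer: -88151/24 ≈ -3673.0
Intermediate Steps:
((8 + 27) - 119/(-48))*(-98) = (35 - 119*(-1/48))*(-98) = (35 + 119/48)*(-98) = (1799/48)*(-98) = -88151/24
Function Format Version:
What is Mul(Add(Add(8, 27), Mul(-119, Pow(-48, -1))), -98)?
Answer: Rational(-88151, 24) ≈ -3673.0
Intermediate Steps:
Mul(Add(Add(8, 27), Mul(-119, Pow(-48, -1))), -98) = Mul(Add(35, Mul(-119, Rational(-1, 48))), -98) = Mul(Add(35, Rational(119, 48)), -98) = Mul(Rational(1799, 48), -98) = Rational(-88151, 24)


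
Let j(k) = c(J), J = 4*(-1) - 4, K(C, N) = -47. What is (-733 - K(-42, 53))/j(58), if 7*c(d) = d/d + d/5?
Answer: 24010/3 ≈ 8003.3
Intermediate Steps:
J = -8 (J = -4 - 4 = -8)
c(d) = ⅐ + d/35 (c(d) = (d/d + d/5)/7 = (1 + d*(⅕))/7 = (1 + d/5)/7 = ⅐ + d/35)
j(k) = -3/35 (j(k) = ⅐ + (1/35)*(-8) = ⅐ - 8/35 = -3/35)
(-733 - K(-42, 53))/j(58) = (-733 - 1*(-47))/(-3/35) = (-733 + 47)*(-35/3) = -686*(-35/3) = 24010/3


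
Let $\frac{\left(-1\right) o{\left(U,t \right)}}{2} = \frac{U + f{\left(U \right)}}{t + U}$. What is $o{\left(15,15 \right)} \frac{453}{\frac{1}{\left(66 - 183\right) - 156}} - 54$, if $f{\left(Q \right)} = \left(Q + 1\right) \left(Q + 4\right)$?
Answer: $\frac{13149867}{5} \approx 2.63 \cdot 10^{6}$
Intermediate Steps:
$f{\left(Q \right)} = \left(1 + Q\right) \left(4 + Q\right)$
$o{\left(U,t \right)} = - \frac{2 \left(4 + U^{2} + 6 U\right)}{U + t}$ ($o{\left(U,t \right)} = - 2 \frac{U + \left(4 + U^{2} + 5 U\right)}{t + U} = - 2 \frac{4 + U^{2} + 6 U}{U + t} = - \frac{2 \left(4 + U^{2} + 6 U\right)}{U + t}$)
$o{\left(15,15 \right)} \frac{453}{\frac{1}{\left(66 - 183\right) - 156}} - 54 = \frac{2 \left(-4 - 15^{2} - 90\right)}{15 + 15} \frac{453}{\frac{1}{\left(66 - 183\right) - 156}} - 54 = \frac{2 \left(-4 - 225 - 90\right)}{30} \frac{453}{\frac{1}{\left(66 - 183\right) - 156}} - 54 = 2 \cdot \frac{1}{30} \left(-4 - 225 - 90\right) \frac{453}{\frac{1}{-117 - 156}} - 54 = 2 \cdot \frac{1}{30} \left(-319\right) \frac{453}{\frac{1}{-273}} - 54 = - \frac{319 \frac{453}{- \frac{1}{273}}}{15} - 54 = - \frac{319 \cdot 453 \left(-273\right)}{15} - 54 = \left(- \frac{319}{15}\right) \left(-123669\right) - 54 = \frac{13150137}{5} - 54 = \frac{13149867}{5}$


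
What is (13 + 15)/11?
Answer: 28/11 ≈ 2.5455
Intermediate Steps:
(13 + 15)/11 = (1/11)*28 = 28/11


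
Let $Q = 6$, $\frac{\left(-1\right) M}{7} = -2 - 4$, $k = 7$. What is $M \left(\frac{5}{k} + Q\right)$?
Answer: $282$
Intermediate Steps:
$M = 42$ ($M = - 7 \left(-2 - 4\right) = \left(-7\right) \left(-6\right) = 42$)
$M \left(\frac{5}{k} + Q\right) = 42 \left(\frac{5}{7} + 6\right) = 42 \cdot \frac{47}{7} = 282$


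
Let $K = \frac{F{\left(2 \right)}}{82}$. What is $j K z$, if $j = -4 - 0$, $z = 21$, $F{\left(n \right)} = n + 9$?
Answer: $- \frac{462}{41} \approx -11.268$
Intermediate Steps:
$F{\left(n \right)} = 9 + n$
$K = \frac{11}{82}$ ($K = \frac{9 + 2}{82} = 11 \cdot \frac{1}{82} = \frac{11}{82} \approx 0.13415$)
$j = -4$ ($j = -4 + 0 = -4$)
$j K z = \left(-4\right) \frac{11}{82} \cdot 21 = \left(- \frac{22}{41}\right) 21 = - \frac{462}{41}$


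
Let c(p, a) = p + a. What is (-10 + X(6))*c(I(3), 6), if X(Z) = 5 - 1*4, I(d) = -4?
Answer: -18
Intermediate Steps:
X(Z) = 1 (X(Z) = 5 - 4 = 1)
c(p, a) = a + p
(-10 + X(6))*c(I(3), 6) = (-10 + 1)*(6 - 4) = -9*2 = -18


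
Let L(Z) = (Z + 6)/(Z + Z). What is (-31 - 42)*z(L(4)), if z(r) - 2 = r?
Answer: -949/4 ≈ -237.25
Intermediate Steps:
L(Z) = (6 + Z)/(2*Z) (L(Z) = (6 + Z)/((2*Z)) = (6 + Z)*(1/(2*Z)) = (6 + Z)/(2*Z))
z(r) = 2 + r
(-31 - 42)*z(L(4)) = (-31 - 42)*(2 + (1/2)*(6 + 4)/4) = -73*(2 + (1/2)*(1/4)*10) = -73*(2 + 5/4) = -73*13/4 = -949/4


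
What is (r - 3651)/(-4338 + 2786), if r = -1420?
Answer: 5071/1552 ≈ 3.2674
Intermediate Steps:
(r - 3651)/(-4338 + 2786) = (-1420 - 3651)/(-4338 + 2786) = -5071/(-1552) = -5071*(-1/1552) = 5071/1552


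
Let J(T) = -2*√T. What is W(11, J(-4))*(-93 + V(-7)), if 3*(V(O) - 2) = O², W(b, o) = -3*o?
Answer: -896*I ≈ -896.0*I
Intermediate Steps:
V(O) = 2 + O²/3
W(11, J(-4))*(-93 + V(-7)) = (-(-6)*√(-4))*(-93 + (2 + (⅓)*(-7)²)) = (-(-6)*2*I)*(-93 + (2 + (⅓)*49)) = (-(-12)*I)*(-93 + (2 + 49/3)) = (12*I)*(-93 + 55/3) = (12*I)*(-224/3) = -896*I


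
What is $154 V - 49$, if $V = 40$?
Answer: $6111$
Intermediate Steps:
$154 V - 49 = 154 \cdot 40 - 49 = 6160 - 49 = 6111$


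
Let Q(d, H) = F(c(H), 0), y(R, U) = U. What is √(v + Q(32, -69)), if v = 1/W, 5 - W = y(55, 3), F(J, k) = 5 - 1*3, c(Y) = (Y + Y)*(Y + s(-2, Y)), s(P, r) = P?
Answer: √10/2 ≈ 1.5811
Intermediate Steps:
c(Y) = 2*Y*(-2 + Y) (c(Y) = (Y + Y)*(Y - 2) = (2*Y)*(-2 + Y) = 2*Y*(-2 + Y))
F(J, k) = 2 (F(J, k) = 5 - 3 = 2)
W = 2 (W = 5 - 1*3 = 5 - 3 = 2)
Q(d, H) = 2
v = ½ (v = 1/2 = ½ ≈ 0.50000)
√(v + Q(32, -69)) = √(½ + 2) = √(5/2) = √10/2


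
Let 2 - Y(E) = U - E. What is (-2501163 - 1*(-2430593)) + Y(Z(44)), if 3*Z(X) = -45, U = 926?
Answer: -71509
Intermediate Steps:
Z(X) = -15 (Z(X) = (1/3)*(-45) = -15)
Y(E) = -924 + E (Y(E) = 2 - (926 - E) = 2 + (-926 + E) = -924 + E)
(-2501163 - 1*(-2430593)) + Y(Z(44)) = (-2501163 - 1*(-2430593)) + (-924 - 15) = (-2501163 + 2430593) - 939 = -70570 - 939 = -71509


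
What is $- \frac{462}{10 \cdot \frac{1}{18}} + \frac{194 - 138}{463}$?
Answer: $- \frac{1924874}{2315} \approx -831.48$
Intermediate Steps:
$- \frac{462}{10 \cdot \frac{1}{18}} + \frac{194 - 138}{463} = - \frac{462}{10 \cdot \frac{1}{18}} + \left(194 - 138\right) \frac{1}{463} = - \frac{462}{\frac{5}{9}} + 56 \cdot \frac{1}{463} = \left(-462\right) \frac{9}{5} + \frac{56}{463} = - \frac{4158}{5} + \frac{56}{463} = - \frac{1924874}{2315}$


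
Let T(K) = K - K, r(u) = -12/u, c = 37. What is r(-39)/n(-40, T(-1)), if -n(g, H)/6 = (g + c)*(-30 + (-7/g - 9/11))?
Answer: -880/1577511 ≈ -0.00055784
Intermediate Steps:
T(K) = 0
n(g, H) = -6*(37 + g)*(-339/11 - 7/g) (n(g, H) = -6*(g + 37)*(-30 + (-7/g - 9/11)) = -6*(37 + g)*(-30 + (-7/g - 9*1/11)) = -6*(37 + g)*(-30 + (-7/g - 9/11)) = -6*(37 + g)*(-30 + (-9/11 - 7/g)) = -6*(37 + g)*(-339/11 - 7/g))
r(-39)/n(-40, T(-1)) = (-12/(-39))/(75720/11 + 1554/(-40) + (2034/11)*(-40)) = (-12*(-1/39))/(75720/11 + 1554*(-1/40) - 81360/11) = 4/(13*(75720/11 - 777/20 - 81360/11)) = 4/(13*(-121347/220)) = (4/13)*(-220/121347) = -880/1577511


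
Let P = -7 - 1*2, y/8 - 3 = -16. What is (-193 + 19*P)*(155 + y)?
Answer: -18564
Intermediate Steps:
y = -104 (y = 24 + 8*(-16) = 24 - 128 = -104)
P = -9 (P = -7 - 2 = -9)
(-193 + 19*P)*(155 + y) = (-193 + 19*(-9))*(155 - 104) = (-193 - 171)*51 = -364*51 = -18564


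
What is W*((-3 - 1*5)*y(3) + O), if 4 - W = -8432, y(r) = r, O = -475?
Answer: -4209564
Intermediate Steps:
W = 8436 (W = 4 - 1*(-8432) = 4 + 8432 = 8436)
W*((-3 - 1*5)*y(3) + O) = 8436*((-3 - 1*5)*3 - 475) = 8436*((-3 - 5)*3 - 475) = 8436*(-8*3 - 475) = 8436*(-24 - 475) = 8436*(-499) = -4209564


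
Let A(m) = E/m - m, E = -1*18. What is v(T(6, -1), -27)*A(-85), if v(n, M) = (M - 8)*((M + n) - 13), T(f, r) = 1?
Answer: 1977339/17 ≈ 1.1631e+5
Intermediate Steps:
E = -18
v(n, M) = (-8 + M)*(-13 + M + n)
A(m) = -m - 18/m (A(m) = -18/m - m = -m - 18/m)
v(T(6, -1), -27)*A(-85) = (104 + (-27)² - 21*(-27) - 8*1 - 27*1)*(-1*(-85) - 18/(-85)) = (104 + 729 + 567 - 8 - 27)*(85 - 18*(-1/85)) = 1365*(85 + 18/85) = 1365*(7243/85) = 1977339/17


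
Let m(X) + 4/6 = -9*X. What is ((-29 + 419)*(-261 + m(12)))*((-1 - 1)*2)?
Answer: 576680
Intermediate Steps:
m(X) = -2/3 - 9*X
((-29 + 419)*(-261 + m(12)))*((-1 - 1)*2) = ((-29 + 419)*(-261 + (-2/3 - 9*12)))*((-1 - 1)*2) = (390*(-261 + (-2/3 - 108)))*(-2*2) = (390*(-261 - 326/3))*(-4) = (390*(-1109/3))*(-4) = -144170*(-4) = 576680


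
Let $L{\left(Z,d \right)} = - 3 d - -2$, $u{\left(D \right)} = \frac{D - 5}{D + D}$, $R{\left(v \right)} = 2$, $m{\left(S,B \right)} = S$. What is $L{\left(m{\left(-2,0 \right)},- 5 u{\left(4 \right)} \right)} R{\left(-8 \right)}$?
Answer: $\frac{1}{4} \approx 0.25$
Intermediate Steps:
$u{\left(D \right)} = \frac{-5 + D}{2 D}$
$L{\left(Z,d \right)} = 2 - 3 d$ ($L{\left(Z,d \right)} = - 3 d + 2 = 2 - 3 d$)
$L{\left(m{\left(-2,0 \right)},- 5 u{\left(4 \right)} \right)} R{\left(-8 \right)} = \left(2 - 3 \left(- 5 \frac{-5 + 4}{2 \cdot 4}\right)\right) 2 = \left(2 - 3 \left(- 5 \cdot \frac{1}{2} \cdot \frac{1}{4} \left(-1\right)\right)\right) 2 = \left(2 - 3 \left(\left(-5\right) \left(- \frac{1}{8}\right)\right)\right) 2 = \left(2 - \frac{15}{8}\right) 2 = \frac{1}{8} \cdot 2 = \frac{1}{4}$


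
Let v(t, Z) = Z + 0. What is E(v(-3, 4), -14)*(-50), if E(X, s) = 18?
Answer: -900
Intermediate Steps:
v(t, Z) = Z
E(v(-3, 4), -14)*(-50) = 18*(-50) = -900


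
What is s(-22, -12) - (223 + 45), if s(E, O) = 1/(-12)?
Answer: -3217/12 ≈ -268.08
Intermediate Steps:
s(E, O) = -1/12
s(-22, -12) - (223 + 45) = -1/12 - (223 + 45) = -1/12 - 1*268 = -1/12 - 268 = -3217/12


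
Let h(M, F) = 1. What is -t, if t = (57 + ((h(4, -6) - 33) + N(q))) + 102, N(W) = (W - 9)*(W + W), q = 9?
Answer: -127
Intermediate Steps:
N(W) = 2*W*(-9 + W) (N(W) = (-9 + W)*(2*W) = 2*W*(-9 + W))
t = 127 (t = (57 + ((1 - 33) + 2*9*(-9 + 9))) + 102 = (57 + (-32 + 2*9*0)) + 102 = (57 + (-32 + 0)) + 102 = (57 - 32) + 102 = 25 + 102 = 127)
-t = -1*127 = -127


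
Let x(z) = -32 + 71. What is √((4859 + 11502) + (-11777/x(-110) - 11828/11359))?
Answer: √3151377598521126/443001 ≈ 126.72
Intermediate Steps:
x(z) = 39
√((4859 + 11502) + (-11777/x(-110) - 11828/11359)) = √((4859 + 11502) + (-11777/39 - 11828/11359)) = √(16361 + (-11777*1/39 - 11828*1/11359)) = √(16361 + (-11777/39 - 11828/11359)) = √(16361 - 134236235/443001) = √(7113703126/443001) = √3151377598521126/443001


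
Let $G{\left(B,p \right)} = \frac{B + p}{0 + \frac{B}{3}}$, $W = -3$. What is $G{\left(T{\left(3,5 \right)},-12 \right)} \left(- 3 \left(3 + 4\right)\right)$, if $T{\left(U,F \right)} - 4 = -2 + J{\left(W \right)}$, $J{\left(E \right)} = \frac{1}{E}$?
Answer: $\frac{1953}{5} \approx 390.6$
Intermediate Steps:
$T{\left(U,F \right)} = \frac{5}{3}$ ($T{\left(U,F \right)} = 4 - \left(2 - \frac{1}{-3}\right) = 4 - \frac{7}{3} = \frac{5}{3}$)
$G{\left(B,p \right)} = \frac{3 \left(B + p\right)}{B}$ ($G{\left(B,p \right)} = \frac{B + p}{0 + B \frac{1}{3}} = \frac{B + p}{0 + \frac{B}{3}} = \frac{B + p}{\frac{1}{3} B} = \left(B + p\right) \frac{3}{B} = \frac{3 \left(B + p\right)}{B}$)
$G{\left(T{\left(3,5 \right)},-12 \right)} \left(- 3 \left(3 + 4\right)\right) = \left(3 + 3 \left(-12\right) \frac{1}{\frac{5}{3}}\right) \left(- 3 \left(3 + 4\right)\right) = \left(3 + 3 \left(-12\right) \frac{3}{5}\right) \left(\left(-3\right) 7\right) = \left(3 - \frac{108}{5}\right) \left(-21\right) = \left(- \frac{93}{5}\right) \left(-21\right) = \frac{1953}{5}$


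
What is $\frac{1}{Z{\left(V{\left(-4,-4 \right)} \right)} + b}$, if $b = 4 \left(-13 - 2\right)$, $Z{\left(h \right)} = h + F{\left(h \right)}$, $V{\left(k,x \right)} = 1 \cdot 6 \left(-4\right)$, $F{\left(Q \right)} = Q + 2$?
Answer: $- \frac{1}{106} \approx -0.009434$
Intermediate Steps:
$F{\left(Q \right)} = 2 + Q$
$V{\left(k,x \right)} = -24$ ($V{\left(k,x \right)} = 6 \left(-4\right) = -24$)
$Z{\left(h \right)} = 2 + 2 h$ ($Z{\left(h \right)} = h + \left(2 + h\right) = 2 + 2 h$)
$b = -60$ ($b = 4 \left(-15\right) = -60$)
$\frac{1}{Z{\left(V{\left(-4,-4 \right)} \right)} + b} = \frac{1}{\left(2 + 2 \left(-24\right)\right) - 60} = \frac{1}{\left(2 - 48\right) - 60} = \frac{1}{-46 - 60} = \frac{1}{-106} = - \frac{1}{106}$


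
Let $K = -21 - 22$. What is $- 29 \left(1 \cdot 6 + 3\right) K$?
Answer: $11223$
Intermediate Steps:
$K = -43$
$- 29 \left(1 \cdot 6 + 3\right) K = - 29 \left(1 \cdot 6 + 3\right) \left(-43\right) = - 29 \left(6 + 3\right) \left(-43\right) = \left(-29\right) 9 \left(-43\right) = \left(-261\right) \left(-43\right) = 11223$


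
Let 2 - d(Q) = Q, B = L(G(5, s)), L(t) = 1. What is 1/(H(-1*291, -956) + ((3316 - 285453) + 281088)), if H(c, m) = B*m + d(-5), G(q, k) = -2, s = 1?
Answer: -1/1998 ≈ -0.00050050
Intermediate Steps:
B = 1
d(Q) = 2 - Q
H(c, m) = 7 + m (H(c, m) = 1*m + (2 - 1*(-5)) = m + (2 + 5) = m + 7 = 7 + m)
1/(H(-1*291, -956) + ((3316 - 285453) + 281088)) = 1/((7 - 956) + ((3316 - 285453) + 281088)) = 1/(-949 + (-282137 + 281088)) = 1/(-949 - 1049) = 1/(-1998) = -1/1998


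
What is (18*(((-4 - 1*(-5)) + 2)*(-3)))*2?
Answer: -324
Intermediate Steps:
(18*(((-4 - 1*(-5)) + 2)*(-3)))*2 = (18*(((-4 + 5) + 2)*(-3)))*2 = (18*((1 + 2)*(-3)))*2 = (18*(3*(-3)))*2 = (18*(-9))*2 = -162*2 = -324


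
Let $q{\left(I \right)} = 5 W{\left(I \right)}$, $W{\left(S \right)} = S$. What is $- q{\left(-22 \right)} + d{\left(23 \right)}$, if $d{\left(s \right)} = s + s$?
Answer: $156$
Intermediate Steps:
$d{\left(s \right)} = 2 s$
$q{\left(I \right)} = 5 I$
$- q{\left(-22 \right)} + d{\left(23 \right)} = - 5 \left(-22\right) + 2 \cdot 23 = \left(-1\right) \left(-110\right) + 46 = 110 + 46 = 156$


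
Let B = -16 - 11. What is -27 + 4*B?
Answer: -135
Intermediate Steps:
B = -27
-27 + 4*B = -27 + 4*(-27) = -27 - 108 = -135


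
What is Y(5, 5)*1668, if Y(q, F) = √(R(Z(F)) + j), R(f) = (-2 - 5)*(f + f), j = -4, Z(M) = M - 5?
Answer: 3336*I ≈ 3336.0*I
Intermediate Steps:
Z(M) = -5 + M
R(f) = -14*f
Y(q, F) = √(66 - 14*F) (Y(q, F) = √(-14*(-5 + F) - 4) = √((70 - 14*F) - 4) = √(66 - 14*F))
Y(5, 5)*1668 = √(66 - 14*5)*1668 = √(66 - 70)*1668 = √(-4)*1668 = (2*I)*1668 = 3336*I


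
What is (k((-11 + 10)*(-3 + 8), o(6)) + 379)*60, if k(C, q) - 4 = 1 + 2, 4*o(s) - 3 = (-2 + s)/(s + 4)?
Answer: 23160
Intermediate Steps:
o(s) = ¾ + (-2 + s)/(4*(4 + s)) (o(s) = ¾ + ((-2 + s)/(s + 4))/4 = ¾ + ((-2 + s)/(4 + s))/4 = ¾ + (-2 + s)/(4*(4 + s)))
k(C, q) = 7 (k(C, q) = 4 + (1 + 2) = 4 + 3 = 7)
(k((-11 + 10)*(-3 + 8), o(6)) + 379)*60 = (7 + 379)*60 = 386*60 = 23160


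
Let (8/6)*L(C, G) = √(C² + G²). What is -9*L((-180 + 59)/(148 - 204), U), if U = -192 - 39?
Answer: -297*√1383097/224 ≈ -1559.3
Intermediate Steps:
U = -231
L(C, G) = 3*√(C² + G²)/4
-9*L((-180 + 59)/(148 - 204), U) = -27*√(((-180 + 59)/(148 - 204))² + (-231)²)/4 = -27*√((-121/(-56))² + 53361)/4 = -27*√((-121*(-1/56))² + 53361)/4 = -27*√((121/56)² + 53361)/4 = -27*√(14641/3136 + 53361)/4 = -27*√(167354737/3136)/4 = -27*11*√1383097/56/4 = -297*√1383097/224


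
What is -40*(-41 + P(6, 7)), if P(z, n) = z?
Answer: 1400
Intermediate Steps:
-40*(-41 + P(6, 7)) = -40*(-41 + 6) = -40*(-35) = 1400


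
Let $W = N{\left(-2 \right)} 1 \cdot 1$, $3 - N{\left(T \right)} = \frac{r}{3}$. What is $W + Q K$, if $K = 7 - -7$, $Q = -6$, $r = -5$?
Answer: $- \frac{238}{3} \approx -79.333$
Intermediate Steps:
$K = 14$ ($K = 7 + 7 = 14$)
$N{\left(T \right)} = \frac{14}{3}$ ($N{\left(T \right)} = 3 - - \frac{5}{3} = 3 + \frac{5}{3} = \frac{14}{3}$)
$W = \frac{14}{3}$ ($W = \frac{14}{3} \cdot 1 \cdot 1 = \frac{14}{3} \cdot 1 = \frac{14}{3} \approx 4.6667$)
$W + Q K = \frac{14}{3} - 84 = - \frac{238}{3}$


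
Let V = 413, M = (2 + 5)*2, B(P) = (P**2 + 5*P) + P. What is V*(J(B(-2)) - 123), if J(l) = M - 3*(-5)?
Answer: -38822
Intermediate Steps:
B(P) = P**2 + 6*P
M = 14 (M = 7*2 = 14)
J(l) = 29 (J(l) = 14 - 3*(-5) = 14 + 15 = 29)
V*(J(B(-2)) - 123) = 413*(29 - 123) = 413*(-94) = -38822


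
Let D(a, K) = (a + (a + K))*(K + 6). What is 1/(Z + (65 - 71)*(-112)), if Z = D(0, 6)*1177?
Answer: 1/85416 ≈ 1.1707e-5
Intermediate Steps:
D(a, K) = (6 + K)*(K + 2*a) (D(a, K) = (a + (K + a))*(6 + K) = (K + 2*a)*(6 + K) = (6 + K)*(K + 2*a))
Z = 84744 (Z = (6² + 6*6 + 12*0 + 2*6*0)*1177 = (36 + 36 + 0 + 0)*1177 = 72*1177 = 84744)
1/(Z + (65 - 71)*(-112)) = 1/(84744 + (65 - 71)*(-112)) = 1/(84744 - 6*(-112)) = 1/(84744 + 672) = 1/85416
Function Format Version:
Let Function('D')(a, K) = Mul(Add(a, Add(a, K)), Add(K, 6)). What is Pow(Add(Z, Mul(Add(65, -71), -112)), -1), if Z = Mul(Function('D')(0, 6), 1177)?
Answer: Rational(1, 85416) ≈ 1.1707e-5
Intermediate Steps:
Function('D')(a, K) = Mul(Add(6, K), Add(K, Mul(2, a))) (Function('D')(a, K) = Mul(Add(a, Add(K, a)), Add(6, K)) = Mul(Add(K, Mul(2, a)), Add(6, K)) = Mul(Add(6, K), Add(K, Mul(2, a))))
Z = 84744 (Z = Mul(Add(Pow(6, 2), Mul(6, 6), Mul(12, 0), Mul(2, 6, 0)), 1177) = Mul(Add(36, 36, 0, 0), 1177) = Mul(72, 1177) = 84744)
Pow(Add(Z, Mul(Add(65, -71), -112)), -1) = Pow(Add(84744, Mul(Add(65, -71), -112)), -1) = Pow(Add(84744, Mul(-6, -112)), -1) = Pow(Add(84744, 672), -1) = Pow(85416, -1) = Rational(1, 85416)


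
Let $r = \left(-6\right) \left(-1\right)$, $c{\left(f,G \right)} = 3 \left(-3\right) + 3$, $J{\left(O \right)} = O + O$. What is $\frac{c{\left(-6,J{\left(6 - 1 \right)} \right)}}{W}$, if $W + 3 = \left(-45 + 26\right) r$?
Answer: $\frac{2}{39} \approx 0.051282$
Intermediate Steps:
$J{\left(O \right)} = 2 O$
$c{\left(f,G \right)} = -6$ ($c{\left(f,G \right)} = -9 + 3 = -6$)
$r = 6$
$W = -117$ ($W = -3 + \left(-45 + 26\right) 6 = -3 - 114 = -117$)
$\frac{c{\left(-6,J{\left(6 - 1 \right)} \right)}}{W} = - \frac{6}{-117} = \left(-6\right) \left(- \frac{1}{117}\right) = \frac{2}{39}$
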